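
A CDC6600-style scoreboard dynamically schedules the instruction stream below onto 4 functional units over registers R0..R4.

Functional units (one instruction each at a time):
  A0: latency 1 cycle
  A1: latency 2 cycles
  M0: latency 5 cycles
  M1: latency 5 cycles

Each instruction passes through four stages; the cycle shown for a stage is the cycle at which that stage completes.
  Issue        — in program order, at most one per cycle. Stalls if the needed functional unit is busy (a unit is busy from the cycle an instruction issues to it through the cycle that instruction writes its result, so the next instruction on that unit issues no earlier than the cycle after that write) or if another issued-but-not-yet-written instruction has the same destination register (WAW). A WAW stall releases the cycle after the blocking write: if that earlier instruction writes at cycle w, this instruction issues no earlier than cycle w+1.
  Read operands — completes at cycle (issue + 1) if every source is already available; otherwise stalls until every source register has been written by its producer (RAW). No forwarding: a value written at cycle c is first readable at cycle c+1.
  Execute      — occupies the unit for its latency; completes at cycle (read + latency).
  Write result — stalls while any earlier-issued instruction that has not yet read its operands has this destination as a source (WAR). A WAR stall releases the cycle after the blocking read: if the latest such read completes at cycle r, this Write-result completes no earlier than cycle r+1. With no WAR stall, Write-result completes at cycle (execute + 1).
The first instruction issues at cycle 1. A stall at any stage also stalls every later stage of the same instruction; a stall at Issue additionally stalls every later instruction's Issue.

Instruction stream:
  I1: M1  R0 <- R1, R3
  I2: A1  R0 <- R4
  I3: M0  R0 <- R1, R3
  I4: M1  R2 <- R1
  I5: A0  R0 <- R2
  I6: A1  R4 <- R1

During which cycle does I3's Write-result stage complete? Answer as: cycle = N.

cycle = 21

c1: issue I1 (M1)
c2: I1 read-ops
c7: I1 finished on M1
c8: I1→R0
c9: issue I2 (A1)
c10: I2 read-ops
c12: I2 finished on A1
c13: I2→R0
c14: issue I3 (M0)
c15: I3 read-ops · issue I4 (M1)
c16: I4 read-ops
c20: I3 finished on M0
c21: I3→R0 · I4 finished on M1
c22: I4→R2 · issue I5 (A0)
c23: I5 read-ops · issue I6 (A1)
c24: I5 finished on A0 · I6 read-ops
c25: I5→R0
c26: I6 finished on A1
c27: I6→R4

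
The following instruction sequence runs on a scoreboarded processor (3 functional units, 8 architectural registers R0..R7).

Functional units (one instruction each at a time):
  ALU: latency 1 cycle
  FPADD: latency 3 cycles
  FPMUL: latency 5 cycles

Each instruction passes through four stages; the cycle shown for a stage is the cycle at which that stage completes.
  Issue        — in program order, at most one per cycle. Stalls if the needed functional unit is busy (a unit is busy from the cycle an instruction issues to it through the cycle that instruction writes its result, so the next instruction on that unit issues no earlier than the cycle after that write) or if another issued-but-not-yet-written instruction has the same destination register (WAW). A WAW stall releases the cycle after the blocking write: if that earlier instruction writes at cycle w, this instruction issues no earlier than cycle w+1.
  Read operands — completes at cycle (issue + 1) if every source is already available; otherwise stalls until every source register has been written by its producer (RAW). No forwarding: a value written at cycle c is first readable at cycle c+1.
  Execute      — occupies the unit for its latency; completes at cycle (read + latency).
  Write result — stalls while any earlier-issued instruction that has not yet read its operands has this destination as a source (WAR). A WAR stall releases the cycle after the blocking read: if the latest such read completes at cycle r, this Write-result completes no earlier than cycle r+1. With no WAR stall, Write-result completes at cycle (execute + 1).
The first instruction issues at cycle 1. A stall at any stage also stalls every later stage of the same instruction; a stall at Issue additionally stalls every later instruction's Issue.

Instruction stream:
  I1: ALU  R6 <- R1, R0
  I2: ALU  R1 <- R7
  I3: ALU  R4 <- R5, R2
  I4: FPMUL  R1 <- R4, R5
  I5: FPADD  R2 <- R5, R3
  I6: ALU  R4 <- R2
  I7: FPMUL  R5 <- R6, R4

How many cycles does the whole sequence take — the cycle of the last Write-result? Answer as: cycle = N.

cycle = 27

  I1 | 1 | 2 | 3 | 4
  I2 | 5 | 6 | 7 | 8   struct: ALU busy until I1 writes@4
  I3 | 9 | 10 | 11 | 12   struct: ALU busy until I2 writes@8
  I4 | 10 | 13 | 18 | 19   RAW R4: wait I3 write@12
  I5 | 11 | 12 | 15 | 16
  I6 | 13 | 17 | 18 | 19   struct: ALU busy until I3 writes@12 · RAW R2: wait I5 write@16
  I7 | 20 | 21 | 26 | 27   struct: FPMUL busy until I4 writes@19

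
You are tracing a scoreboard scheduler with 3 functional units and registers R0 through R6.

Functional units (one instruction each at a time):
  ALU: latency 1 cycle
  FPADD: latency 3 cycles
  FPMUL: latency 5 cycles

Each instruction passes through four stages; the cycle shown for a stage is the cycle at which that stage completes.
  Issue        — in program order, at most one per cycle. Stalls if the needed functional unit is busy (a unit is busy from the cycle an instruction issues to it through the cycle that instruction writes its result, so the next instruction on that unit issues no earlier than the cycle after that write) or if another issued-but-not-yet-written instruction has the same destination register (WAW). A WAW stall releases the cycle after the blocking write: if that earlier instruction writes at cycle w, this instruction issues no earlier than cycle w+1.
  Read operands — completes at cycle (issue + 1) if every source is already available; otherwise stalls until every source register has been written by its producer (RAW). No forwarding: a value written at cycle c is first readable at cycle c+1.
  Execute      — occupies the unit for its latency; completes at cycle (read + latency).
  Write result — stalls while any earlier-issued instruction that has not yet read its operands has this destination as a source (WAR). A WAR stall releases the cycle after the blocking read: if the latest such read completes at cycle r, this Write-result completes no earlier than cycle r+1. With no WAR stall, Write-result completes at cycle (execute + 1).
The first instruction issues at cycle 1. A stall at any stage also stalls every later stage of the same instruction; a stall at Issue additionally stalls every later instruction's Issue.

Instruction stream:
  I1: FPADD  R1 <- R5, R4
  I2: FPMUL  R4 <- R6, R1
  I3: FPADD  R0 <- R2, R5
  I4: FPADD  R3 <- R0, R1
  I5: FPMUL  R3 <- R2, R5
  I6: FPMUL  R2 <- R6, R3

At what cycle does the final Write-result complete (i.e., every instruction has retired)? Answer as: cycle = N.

cycle = 34

c1: I1→FPADD
c2: I1 RO · I2→FPMUL
c5: I1 EX
c6: I1 WR R1
c7: I2 RO · I3→FPADD
c8: I3 RO
c11: I3 EX
c12: I2 EX · I3 WR R0
c13: I2 WR R4 · I4→FPADD
c14: I4 RO
c17: I4 EX
c18: I4 WR R3
c19: I5→FPMUL
c20: I5 RO
c25: I5 EX
c26: I5 WR R3
c27: I6→FPMUL
c28: I6 RO
c33: I6 EX
c34: I6 WR R2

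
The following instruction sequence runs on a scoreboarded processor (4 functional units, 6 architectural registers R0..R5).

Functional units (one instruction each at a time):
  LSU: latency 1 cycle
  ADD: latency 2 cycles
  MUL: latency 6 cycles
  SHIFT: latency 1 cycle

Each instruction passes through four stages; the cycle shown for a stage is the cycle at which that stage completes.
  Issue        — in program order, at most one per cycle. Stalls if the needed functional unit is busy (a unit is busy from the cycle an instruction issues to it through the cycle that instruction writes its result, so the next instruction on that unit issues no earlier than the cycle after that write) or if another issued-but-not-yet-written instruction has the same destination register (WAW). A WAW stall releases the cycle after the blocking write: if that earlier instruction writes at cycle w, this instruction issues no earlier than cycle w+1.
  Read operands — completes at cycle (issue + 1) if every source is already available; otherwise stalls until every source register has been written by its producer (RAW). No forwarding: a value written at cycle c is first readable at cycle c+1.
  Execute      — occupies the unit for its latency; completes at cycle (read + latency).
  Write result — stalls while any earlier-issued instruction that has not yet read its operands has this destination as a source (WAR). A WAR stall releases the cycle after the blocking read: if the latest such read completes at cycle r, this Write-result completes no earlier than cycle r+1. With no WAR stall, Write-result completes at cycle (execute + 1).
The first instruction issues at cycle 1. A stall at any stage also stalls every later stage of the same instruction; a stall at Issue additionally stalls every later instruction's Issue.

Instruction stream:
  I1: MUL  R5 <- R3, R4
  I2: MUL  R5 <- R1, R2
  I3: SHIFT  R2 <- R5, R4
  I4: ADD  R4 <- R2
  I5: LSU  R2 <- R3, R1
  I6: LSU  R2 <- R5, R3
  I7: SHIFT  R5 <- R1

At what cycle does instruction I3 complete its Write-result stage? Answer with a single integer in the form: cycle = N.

cycle = 21

cycle 1: I1→MUL
cycle 2: I1 RO
cycle 8: I1 EX
cycle 9: I1 WR R5
cycle 10: I2→MUL
cycle 11: I2 RO · I3→SHIFT
cycle 12: I4→ADD
cycle 17: I2 EX
cycle 18: I2 WR R5
cycle 19: I3 RO
cycle 20: I3 EX
cycle 21: I3 WR R2
cycle 22: I4 RO · I5→LSU
cycle 23: I5 RO
cycle 24: I4 EX · I5 EX
cycle 25: I4 WR R4 · I5 WR R2
cycle 26: I6→LSU
cycle 27: I6 RO · I7→SHIFT
cycle 28: I6 EX · I7 RO
cycle 29: I6 WR R2 · I7 EX
cycle 30: I7 WR R5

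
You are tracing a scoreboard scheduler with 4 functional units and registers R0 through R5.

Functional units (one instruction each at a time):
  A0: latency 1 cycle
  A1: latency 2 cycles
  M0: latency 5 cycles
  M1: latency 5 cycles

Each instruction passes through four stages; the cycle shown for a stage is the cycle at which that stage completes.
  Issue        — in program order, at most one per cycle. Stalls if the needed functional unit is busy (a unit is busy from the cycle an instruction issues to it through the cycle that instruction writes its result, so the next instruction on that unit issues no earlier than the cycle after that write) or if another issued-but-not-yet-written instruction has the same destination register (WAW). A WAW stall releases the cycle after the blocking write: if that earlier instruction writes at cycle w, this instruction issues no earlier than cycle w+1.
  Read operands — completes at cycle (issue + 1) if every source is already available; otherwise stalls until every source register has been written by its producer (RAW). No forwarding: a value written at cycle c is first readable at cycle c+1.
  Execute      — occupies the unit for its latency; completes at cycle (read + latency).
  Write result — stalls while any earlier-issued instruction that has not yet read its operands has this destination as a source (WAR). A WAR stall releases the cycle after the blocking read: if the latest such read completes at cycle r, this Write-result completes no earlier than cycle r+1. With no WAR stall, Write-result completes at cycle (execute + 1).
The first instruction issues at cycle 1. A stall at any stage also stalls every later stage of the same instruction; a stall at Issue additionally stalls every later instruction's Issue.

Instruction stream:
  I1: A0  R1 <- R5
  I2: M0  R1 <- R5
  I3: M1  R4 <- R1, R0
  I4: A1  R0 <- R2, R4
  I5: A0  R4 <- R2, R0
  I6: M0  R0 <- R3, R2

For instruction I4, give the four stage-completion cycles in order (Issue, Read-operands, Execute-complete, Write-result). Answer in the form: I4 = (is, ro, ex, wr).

I1: IS=1 RO=2 EX=3 WR=4
I2: IS=5 RO=6 EX=11 WR=12  [WAW R1: wait I1 write@4]
I3: IS=6 RO=13 EX=18 WR=19  [RAW R1: wait I2 write@12]
I4: IS=7 RO=20 EX=22 WR=23  [RAW R4: wait I3 write@19]
I5: IS=20 RO=24 EX=25 WR=26  [WAW R4: wait I3 write@19; RAW R0: wait I4 write@23]
I6: IS=24 RO=25 EX=30 WR=31  [WAW R0: wait I4 write@23]

I4 = (7, 20, 22, 23)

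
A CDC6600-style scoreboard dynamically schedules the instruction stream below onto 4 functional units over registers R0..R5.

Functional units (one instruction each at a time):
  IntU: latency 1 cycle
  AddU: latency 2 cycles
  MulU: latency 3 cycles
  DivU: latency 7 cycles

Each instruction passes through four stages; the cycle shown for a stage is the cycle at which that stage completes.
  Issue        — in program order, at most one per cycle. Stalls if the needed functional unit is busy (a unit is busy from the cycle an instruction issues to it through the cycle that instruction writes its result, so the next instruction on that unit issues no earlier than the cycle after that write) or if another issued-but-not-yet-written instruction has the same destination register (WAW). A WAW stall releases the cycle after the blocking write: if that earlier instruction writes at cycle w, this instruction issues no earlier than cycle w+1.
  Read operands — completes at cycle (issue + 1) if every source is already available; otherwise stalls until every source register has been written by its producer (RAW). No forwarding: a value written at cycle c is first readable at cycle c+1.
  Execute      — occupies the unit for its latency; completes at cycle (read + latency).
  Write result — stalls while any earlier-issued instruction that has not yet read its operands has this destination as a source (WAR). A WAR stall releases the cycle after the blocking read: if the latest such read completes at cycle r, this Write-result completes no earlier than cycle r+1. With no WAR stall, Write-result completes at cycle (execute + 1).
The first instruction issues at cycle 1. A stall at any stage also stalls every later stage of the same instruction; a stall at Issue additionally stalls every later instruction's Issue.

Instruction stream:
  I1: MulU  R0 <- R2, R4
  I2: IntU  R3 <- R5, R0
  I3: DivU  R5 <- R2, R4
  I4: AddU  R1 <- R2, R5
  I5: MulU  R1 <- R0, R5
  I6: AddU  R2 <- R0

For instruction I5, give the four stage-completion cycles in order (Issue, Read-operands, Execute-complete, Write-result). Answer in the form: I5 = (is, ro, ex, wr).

I5 = (17, 18, 21, 22)

t=1  issue I1 (MulU)
t=2  I1 read-ops · issue I2 (IntU)
t=3  issue I3 (DivU)
t=4  I3 read-ops · issue I4 (AddU)
t=5  I1 finished on MulU
t=6  I1→R0
t=7  I2 read-ops
t=8  I2 finished on IntU
t=9  I2→R3
t=11  I3 finished on DivU
t=12  I3→R5
t=13  I4 read-ops
t=15  I4 finished on AddU
t=16  I4→R1
t=17  issue I5 (MulU)
t=18  I5 read-ops · issue I6 (AddU)
t=19  I6 read-ops
t=21  I5 finished on MulU · I6 finished on AddU
t=22  I5→R1 · I6→R2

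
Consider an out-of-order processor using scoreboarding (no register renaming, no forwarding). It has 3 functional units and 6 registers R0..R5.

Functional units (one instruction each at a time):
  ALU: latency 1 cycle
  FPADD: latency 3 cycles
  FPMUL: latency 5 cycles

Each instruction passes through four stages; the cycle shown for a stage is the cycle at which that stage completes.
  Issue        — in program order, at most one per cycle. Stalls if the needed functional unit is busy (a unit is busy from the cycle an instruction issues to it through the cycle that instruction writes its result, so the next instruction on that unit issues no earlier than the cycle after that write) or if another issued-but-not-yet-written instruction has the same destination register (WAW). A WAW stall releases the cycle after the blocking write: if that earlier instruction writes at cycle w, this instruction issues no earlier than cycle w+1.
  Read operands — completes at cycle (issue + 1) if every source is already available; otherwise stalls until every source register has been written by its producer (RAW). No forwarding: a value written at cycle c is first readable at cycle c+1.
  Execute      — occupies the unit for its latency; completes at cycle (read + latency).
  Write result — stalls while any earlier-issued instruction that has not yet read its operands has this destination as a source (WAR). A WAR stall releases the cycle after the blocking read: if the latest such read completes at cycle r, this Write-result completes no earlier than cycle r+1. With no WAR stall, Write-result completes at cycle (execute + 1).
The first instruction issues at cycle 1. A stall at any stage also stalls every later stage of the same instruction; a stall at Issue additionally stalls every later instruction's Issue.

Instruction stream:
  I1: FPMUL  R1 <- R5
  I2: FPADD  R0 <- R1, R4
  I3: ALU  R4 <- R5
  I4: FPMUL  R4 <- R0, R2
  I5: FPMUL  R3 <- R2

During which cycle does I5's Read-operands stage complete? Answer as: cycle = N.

c1: issue I1 (FPMUL)
c2: I1 read-ops, issue I2 (FPADD)
c3: issue I3 (ALU)
c4: I3 read-ops
c5: I3 finished on ALU
c7: I1 finished on FPMUL
c8: I1→R1
c9: I2 read-ops
c10: I3→R4
c11: issue I4 (FPMUL)
c12: I2 finished on FPADD
c13: I2→R0
c14: I4 read-ops
c19: I4 finished on FPMUL
c20: I4→R4
c21: issue I5 (FPMUL)
c22: I5 read-ops
c27: I5 finished on FPMUL
c28: I5→R3

cycle = 22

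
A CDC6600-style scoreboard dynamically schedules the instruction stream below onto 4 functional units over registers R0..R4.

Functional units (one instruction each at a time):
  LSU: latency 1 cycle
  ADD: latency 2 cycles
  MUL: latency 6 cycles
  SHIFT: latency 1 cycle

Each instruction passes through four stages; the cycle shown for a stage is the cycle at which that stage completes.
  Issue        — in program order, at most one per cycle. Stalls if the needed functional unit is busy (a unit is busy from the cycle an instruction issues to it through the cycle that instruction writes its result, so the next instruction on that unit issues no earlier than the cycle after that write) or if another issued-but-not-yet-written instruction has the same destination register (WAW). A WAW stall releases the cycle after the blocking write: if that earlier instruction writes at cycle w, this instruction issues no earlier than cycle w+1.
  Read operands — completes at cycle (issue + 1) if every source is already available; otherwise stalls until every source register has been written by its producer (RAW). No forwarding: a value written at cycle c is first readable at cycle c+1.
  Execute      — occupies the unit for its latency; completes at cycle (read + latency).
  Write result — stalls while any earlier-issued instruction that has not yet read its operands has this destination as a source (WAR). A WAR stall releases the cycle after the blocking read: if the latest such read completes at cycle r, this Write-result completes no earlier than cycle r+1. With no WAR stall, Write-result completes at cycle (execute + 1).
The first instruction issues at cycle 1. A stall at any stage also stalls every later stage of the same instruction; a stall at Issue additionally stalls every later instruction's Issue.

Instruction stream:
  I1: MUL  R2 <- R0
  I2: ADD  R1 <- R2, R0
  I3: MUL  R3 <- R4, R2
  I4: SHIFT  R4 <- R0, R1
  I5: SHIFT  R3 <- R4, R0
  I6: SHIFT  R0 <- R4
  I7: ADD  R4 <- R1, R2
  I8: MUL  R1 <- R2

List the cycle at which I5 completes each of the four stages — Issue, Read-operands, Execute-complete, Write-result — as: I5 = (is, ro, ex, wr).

I5 = (19, 20, 21, 22)

c1: I1→MUL
c2: I1 RO · I2→ADD
c8: I1 EX
c9: I1 WR R2
c10: I2 RO · I3→MUL
c11: I3 RO · I4→SHIFT
c12: I2 EX
c13: I2 WR R1
c14: I4 RO
c15: I4 EX
c16: I4 WR R4
c17: I3 EX
c18: I3 WR R3
c19: I5→SHIFT
c20: I5 RO
c21: I5 EX
c22: I5 WR R3
c23: I6→SHIFT
c24: I6 RO · I7→ADD
c25: I6 EX · I7 RO · I8→MUL
c26: I6 WR R0 · I8 RO
c27: I7 EX
c28: I7 WR R4
c32: I8 EX
c33: I8 WR R1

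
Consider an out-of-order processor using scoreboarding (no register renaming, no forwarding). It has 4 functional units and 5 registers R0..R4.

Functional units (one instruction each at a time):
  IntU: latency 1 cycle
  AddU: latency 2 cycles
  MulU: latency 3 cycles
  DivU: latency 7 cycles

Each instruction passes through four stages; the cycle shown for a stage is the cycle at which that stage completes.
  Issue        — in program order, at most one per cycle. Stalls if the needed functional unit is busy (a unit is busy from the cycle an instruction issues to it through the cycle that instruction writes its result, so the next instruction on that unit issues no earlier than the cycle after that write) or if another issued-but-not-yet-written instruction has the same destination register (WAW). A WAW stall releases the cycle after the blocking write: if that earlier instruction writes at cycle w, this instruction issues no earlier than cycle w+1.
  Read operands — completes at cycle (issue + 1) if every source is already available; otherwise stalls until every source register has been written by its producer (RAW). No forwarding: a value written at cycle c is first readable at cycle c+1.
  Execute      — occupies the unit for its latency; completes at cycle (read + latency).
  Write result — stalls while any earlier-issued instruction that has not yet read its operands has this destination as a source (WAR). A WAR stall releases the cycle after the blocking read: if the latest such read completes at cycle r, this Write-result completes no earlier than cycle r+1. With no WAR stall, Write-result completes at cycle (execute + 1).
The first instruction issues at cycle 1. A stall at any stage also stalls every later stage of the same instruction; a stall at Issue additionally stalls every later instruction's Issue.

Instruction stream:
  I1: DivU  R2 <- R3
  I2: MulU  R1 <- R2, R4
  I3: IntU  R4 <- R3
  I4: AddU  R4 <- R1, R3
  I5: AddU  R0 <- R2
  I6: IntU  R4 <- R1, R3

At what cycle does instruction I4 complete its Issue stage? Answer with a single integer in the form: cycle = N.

cycle = 13

I1: IS=1 RO=2 EX=9 WR=10
I2: IS=2 RO=11 EX=14 WR=15  [RAW R2: wait I1 write@10]
I3: IS=3 RO=4 EX=5 WR=12  [WAR R4: wait I2 read@11]
I4: IS=13 RO=16 EX=18 WR=19  [WAW R4: wait I3 write@12; RAW R1: wait I2 write@15]
I5: IS=20 RO=21 EX=23 WR=24  [struct: AddU busy until I4 writes@19]
I6: IS=21 RO=22 EX=23 WR=24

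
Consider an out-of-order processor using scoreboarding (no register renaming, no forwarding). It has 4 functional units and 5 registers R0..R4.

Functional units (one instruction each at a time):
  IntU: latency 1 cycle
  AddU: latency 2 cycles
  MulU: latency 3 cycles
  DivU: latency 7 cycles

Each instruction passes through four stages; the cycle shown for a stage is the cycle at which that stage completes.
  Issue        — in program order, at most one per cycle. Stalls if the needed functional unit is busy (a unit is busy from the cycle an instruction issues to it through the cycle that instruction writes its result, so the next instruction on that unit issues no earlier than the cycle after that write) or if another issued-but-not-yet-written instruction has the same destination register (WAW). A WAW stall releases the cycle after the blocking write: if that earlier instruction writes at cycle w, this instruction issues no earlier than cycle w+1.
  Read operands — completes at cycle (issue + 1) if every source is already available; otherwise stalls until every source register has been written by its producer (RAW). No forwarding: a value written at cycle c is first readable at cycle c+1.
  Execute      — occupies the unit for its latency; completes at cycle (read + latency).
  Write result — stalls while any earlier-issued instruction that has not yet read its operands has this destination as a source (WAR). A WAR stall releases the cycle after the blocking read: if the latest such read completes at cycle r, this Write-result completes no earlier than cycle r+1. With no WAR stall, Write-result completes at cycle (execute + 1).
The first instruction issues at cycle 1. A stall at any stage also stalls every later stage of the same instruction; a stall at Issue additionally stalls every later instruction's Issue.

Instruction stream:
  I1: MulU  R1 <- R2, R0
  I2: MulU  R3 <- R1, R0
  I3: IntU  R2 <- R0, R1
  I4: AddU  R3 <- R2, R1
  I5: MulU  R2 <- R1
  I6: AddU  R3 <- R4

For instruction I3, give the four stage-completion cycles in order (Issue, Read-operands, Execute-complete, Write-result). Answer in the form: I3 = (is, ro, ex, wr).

I3 = (8, 9, 10, 11)

c1: I1 issues→MulU
c2: I1 reads
c5: I1 exec-done
c6: I1 writes R1
c7: I2 issues→MulU
c8: I2 reads; I3 issues→IntU
c9: I3 reads
c10: I3 exec-done
c11: I2 exec-done; I3 writes R2
c12: I2 writes R3
c13: I4 issues→AddU
c14: I4 reads; I5 issues→MulU
c15: I5 reads
c16: I4 exec-done
c17: I4 writes R3
c18: I5 exec-done; I6 issues→AddU
c19: I5 writes R2; I6 reads
c21: I6 exec-done
c22: I6 writes R3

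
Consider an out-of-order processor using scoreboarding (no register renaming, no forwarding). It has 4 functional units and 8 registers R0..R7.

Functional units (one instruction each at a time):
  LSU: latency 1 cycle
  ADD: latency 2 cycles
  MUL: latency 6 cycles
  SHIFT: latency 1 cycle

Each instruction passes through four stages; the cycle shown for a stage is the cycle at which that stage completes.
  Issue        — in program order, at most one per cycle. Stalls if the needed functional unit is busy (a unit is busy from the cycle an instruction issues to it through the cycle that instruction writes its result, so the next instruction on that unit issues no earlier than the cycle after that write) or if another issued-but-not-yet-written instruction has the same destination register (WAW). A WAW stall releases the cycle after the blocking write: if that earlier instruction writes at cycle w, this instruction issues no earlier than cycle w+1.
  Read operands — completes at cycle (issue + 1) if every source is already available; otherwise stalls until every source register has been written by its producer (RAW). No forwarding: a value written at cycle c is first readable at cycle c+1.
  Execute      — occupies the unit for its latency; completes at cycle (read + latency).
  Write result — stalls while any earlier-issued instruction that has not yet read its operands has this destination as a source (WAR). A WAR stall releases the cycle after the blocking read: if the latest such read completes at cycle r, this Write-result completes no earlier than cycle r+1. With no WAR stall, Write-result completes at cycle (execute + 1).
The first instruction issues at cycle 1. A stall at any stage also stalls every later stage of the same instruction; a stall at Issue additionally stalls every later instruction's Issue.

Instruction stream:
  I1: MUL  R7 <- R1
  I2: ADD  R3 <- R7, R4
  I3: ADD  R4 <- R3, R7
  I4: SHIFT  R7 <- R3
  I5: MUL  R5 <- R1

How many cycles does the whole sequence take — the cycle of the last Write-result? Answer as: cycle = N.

cycle = 24

[1] I1→MUL
[2] I1 RO · I2→ADD
[8] I1 EX
[9] I1 WR R7
[10] I2 RO
[12] I2 EX
[13] I2 WR R3
[14] I3→ADD
[15] I3 RO · I4→SHIFT
[16] I4 RO · I5→MUL
[17] I3 EX · I4 EX · I5 RO
[18] I3 WR R4 · I4 WR R7
[23] I5 EX
[24] I5 WR R5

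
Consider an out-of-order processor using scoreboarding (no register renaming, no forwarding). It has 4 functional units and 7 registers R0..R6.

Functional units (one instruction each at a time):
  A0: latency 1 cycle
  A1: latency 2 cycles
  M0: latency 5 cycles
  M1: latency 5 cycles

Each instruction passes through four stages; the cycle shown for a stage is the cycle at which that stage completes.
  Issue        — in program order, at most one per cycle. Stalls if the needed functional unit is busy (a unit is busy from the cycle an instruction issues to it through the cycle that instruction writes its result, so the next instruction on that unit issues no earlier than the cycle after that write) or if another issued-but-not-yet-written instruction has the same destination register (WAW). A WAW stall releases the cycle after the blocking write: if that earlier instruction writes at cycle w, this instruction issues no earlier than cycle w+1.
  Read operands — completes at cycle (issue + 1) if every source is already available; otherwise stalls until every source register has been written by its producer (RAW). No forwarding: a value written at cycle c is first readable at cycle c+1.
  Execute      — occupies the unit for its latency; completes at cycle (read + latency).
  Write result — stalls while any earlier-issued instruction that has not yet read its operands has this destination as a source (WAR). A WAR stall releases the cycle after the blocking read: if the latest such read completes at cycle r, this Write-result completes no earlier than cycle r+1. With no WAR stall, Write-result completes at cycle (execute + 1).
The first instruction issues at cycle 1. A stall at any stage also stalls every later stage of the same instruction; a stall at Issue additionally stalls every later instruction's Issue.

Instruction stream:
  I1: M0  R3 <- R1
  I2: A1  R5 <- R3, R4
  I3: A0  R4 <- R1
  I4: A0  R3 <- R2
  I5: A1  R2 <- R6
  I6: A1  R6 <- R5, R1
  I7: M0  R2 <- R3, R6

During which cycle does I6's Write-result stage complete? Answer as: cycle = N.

c1: I1→M0
c2: I1 RO | I2→A1
c3: I3→A0
c4: I3 RO
c5: I3 EX
c7: I1 EX
c8: I1 WR R3
c9: I2 RO
c10: I3 WR R4
c11: I2 EX | I4→A0
c12: I2 WR R5 | I4 RO
c13: I4 EX | I5→A1
c14: I4 WR R3 | I5 RO
c16: I5 EX
c17: I5 WR R2
c18: I6→A1
c19: I6 RO | I7→M0
c21: I6 EX
c22: I6 WR R6
c23: I7 RO
c28: I7 EX
c29: I7 WR R2

cycle = 22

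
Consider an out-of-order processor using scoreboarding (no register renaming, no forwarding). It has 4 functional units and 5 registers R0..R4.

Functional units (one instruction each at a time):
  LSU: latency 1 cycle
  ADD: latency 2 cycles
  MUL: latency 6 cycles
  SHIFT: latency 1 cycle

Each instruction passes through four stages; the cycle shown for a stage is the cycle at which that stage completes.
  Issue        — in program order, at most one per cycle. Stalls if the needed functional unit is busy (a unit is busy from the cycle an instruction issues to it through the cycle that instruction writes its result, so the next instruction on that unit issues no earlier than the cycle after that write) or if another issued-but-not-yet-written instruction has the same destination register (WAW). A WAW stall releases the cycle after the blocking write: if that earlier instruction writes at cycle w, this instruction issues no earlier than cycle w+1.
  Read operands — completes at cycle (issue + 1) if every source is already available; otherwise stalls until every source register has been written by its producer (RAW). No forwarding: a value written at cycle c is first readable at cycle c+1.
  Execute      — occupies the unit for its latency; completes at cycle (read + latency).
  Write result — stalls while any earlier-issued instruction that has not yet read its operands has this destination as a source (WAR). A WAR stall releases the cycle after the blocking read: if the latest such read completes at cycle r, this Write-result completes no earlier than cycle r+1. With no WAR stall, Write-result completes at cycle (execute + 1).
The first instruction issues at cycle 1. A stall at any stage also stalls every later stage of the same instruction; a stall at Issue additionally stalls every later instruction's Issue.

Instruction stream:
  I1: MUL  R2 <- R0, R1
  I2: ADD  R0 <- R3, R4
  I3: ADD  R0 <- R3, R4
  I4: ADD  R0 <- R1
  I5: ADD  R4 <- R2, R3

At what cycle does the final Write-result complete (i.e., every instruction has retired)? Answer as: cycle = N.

cycle 1: I1 issues→MUL
cycle 2: I1 reads · I2 issues→ADD
cycle 3: I2 reads
cycle 5: I2 exec-done
cycle 6: I2 writes R0
cycle 7: I3 issues→ADD
cycle 8: I1 exec-done · I3 reads
cycle 9: I1 writes R2
cycle 10: I3 exec-done
cycle 11: I3 writes R0
cycle 12: I4 issues→ADD
cycle 13: I4 reads
cycle 15: I4 exec-done
cycle 16: I4 writes R0
cycle 17: I5 issues→ADD
cycle 18: I5 reads
cycle 20: I5 exec-done
cycle 21: I5 writes R4

cycle = 21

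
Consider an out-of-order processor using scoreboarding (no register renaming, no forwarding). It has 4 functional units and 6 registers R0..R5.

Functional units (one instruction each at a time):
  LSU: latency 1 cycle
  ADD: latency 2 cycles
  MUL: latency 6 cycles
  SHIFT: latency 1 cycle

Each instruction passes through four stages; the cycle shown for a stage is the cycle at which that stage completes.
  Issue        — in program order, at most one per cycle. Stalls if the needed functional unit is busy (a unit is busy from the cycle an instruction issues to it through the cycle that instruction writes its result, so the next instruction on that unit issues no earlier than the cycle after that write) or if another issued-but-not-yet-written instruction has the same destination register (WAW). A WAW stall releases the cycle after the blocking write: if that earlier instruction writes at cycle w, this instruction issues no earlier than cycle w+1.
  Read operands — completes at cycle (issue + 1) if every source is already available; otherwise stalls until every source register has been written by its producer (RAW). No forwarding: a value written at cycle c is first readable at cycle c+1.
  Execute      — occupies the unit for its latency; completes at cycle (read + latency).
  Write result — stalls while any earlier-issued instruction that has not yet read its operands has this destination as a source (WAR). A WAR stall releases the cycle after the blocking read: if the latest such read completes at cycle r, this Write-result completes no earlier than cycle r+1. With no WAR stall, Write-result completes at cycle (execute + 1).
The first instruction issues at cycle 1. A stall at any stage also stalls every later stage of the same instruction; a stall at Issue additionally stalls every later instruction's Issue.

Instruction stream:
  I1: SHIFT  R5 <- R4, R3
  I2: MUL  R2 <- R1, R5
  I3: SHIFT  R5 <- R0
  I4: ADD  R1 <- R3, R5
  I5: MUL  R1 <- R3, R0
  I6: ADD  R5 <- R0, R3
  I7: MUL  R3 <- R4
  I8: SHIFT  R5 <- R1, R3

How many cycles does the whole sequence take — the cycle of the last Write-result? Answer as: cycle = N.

cycle = 33

I1  is:1  ro:2  ex:3  wr:4
I2  is:2  ro:5  ex:11  wr:12  — RAW R5: wait I1 write@4
I3  is:5  ro:6  ex:7  wr:8  — struct: SHIFT busy until I1 writes@4
I4  is:6  ro:9  ex:11  wr:12  — RAW R5: wait I3 write@8
I5  is:13  ro:14  ex:20  wr:21  — WAW R1: wait I4 write@12
I6  is:14  ro:15  ex:17  wr:18
I7  is:22  ro:23  ex:29  wr:30  — struct: MUL busy until I5 writes@21
I8  is:23  ro:31  ex:32  wr:33  — RAW R3: wait I7 write@30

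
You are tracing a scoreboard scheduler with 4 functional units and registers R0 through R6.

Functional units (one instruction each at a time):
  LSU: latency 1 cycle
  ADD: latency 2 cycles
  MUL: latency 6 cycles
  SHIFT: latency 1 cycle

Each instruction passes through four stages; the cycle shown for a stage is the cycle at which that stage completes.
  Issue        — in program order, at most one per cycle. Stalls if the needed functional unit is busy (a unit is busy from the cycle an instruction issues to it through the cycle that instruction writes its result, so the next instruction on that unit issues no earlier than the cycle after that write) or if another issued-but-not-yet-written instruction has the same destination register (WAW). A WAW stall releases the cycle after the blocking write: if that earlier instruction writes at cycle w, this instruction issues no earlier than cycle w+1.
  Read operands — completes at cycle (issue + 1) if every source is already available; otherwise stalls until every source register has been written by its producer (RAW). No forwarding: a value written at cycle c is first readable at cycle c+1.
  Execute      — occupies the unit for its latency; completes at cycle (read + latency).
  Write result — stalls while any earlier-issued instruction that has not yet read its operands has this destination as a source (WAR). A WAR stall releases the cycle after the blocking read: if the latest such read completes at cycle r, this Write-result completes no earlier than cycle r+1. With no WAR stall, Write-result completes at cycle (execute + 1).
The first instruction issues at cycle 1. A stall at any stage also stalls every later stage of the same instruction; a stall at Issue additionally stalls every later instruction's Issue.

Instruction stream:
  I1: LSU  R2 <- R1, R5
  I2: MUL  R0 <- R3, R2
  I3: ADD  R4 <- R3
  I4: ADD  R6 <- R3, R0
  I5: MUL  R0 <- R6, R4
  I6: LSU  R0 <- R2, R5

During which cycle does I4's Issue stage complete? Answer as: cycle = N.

t=1  I1 issues→LSU
t=2  I1 reads | I2 issues→MUL
t=3  I1 exec-done | I3 issues→ADD
t=4  I1 writes R2 | I3 reads
t=5  I2 reads
t=6  I3 exec-done
t=7  I3 writes R4
t=8  I4 issues→ADD
t=11  I2 exec-done
t=12  I2 writes R0
t=13  I4 reads | I5 issues→MUL
t=15  I4 exec-done
t=16  I4 writes R6
t=17  I5 reads
t=23  I5 exec-done
t=24  I5 writes R0
t=25  I6 issues→LSU
t=26  I6 reads
t=27  I6 exec-done
t=28  I6 writes R0

cycle = 8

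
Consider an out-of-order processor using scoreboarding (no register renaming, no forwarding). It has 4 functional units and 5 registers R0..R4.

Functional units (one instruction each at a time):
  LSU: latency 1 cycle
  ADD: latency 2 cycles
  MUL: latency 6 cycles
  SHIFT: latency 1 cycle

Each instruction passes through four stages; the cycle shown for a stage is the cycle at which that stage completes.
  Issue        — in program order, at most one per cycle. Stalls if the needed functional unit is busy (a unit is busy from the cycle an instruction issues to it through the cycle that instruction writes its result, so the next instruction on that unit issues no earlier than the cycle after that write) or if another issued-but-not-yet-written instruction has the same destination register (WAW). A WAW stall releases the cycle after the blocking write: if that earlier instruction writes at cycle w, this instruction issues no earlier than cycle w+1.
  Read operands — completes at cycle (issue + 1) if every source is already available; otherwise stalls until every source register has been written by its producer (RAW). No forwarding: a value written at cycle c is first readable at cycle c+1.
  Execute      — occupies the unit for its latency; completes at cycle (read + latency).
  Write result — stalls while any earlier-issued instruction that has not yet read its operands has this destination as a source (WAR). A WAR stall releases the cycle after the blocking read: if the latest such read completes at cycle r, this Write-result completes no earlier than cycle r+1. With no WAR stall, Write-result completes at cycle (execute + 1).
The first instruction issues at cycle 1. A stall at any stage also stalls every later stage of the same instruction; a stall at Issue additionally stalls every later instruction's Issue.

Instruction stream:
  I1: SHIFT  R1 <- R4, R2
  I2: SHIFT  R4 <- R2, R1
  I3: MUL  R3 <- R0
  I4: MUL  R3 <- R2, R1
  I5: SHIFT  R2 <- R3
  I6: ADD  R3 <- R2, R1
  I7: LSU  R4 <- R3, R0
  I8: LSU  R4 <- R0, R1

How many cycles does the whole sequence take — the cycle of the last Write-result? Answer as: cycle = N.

cycle = 37

  I1 | 1 | 2 | 3 | 4
  I2 | 5 | 6 | 7 | 8   struct: SHIFT busy until I1 writes@4
  I3 | 6 | 7 | 13 | 14
  I4 | 15 | 16 | 22 | 23   struct: MUL busy until I3 writes@14
  I5 | 16 | 24 | 25 | 26   RAW R3: wait I4 write@23
  I6 | 24 | 27 | 29 | 30   WAW R3: wait I4 write@23 · RAW R2: wait I5 write@26
  I7 | 25 | 31 | 32 | 33   RAW R3: wait I6 write@30
  I8 | 34 | 35 | 36 | 37   struct: LSU busy until I7 writes@33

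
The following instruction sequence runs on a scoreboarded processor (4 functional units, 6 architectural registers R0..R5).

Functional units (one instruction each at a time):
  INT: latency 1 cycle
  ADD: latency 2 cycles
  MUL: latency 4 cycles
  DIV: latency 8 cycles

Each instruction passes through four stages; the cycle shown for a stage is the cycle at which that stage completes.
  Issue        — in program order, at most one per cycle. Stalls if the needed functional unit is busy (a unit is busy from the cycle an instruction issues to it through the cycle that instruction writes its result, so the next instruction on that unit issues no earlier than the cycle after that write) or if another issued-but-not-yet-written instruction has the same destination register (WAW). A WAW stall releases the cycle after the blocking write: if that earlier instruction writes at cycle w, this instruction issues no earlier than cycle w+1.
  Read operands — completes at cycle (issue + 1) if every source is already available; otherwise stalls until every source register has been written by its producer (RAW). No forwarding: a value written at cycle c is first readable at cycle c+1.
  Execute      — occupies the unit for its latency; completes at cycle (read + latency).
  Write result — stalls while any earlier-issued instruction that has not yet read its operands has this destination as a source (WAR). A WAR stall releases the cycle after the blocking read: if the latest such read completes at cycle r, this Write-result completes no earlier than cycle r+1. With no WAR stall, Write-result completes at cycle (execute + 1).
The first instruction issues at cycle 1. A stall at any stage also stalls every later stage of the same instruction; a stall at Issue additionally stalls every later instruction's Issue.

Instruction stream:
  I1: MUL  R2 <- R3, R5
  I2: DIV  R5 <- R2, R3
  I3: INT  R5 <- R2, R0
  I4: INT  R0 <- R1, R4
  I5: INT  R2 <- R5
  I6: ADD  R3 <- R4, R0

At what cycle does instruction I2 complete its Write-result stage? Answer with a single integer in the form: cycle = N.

cycle = 17

I1  is:1  ro:2  ex:6  wr:7
I2  is:2  ro:8  ex:16  wr:17  — RAW R2: wait I1 write@7
I3  is:18  ro:19  ex:20  wr:21  — WAW R5: wait I2 write@17
I4  is:22  ro:23  ex:24  wr:25  — struct: INT busy until I3 writes@21
I5  is:26  ro:27  ex:28  wr:29  — struct: INT busy until I4 writes@25
I6  is:27  ro:28  ex:30  wr:31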